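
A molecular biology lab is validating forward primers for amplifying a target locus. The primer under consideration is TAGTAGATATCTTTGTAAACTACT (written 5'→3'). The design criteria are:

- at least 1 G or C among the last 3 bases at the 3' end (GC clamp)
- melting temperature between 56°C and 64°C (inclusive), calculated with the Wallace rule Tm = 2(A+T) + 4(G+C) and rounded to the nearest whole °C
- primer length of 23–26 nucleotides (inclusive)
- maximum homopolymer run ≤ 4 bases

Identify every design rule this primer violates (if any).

Base counts: A=8, T=10, G=3, C=3 (length 24).
GC clamp: 3' end ACT has 1 G/C ✓
Tm: Tm = 2·18 + 4·6 = 60°C ✓
length: length 24 ✓
homopolymer run: longest run = 3 ✓

Meets all criteria.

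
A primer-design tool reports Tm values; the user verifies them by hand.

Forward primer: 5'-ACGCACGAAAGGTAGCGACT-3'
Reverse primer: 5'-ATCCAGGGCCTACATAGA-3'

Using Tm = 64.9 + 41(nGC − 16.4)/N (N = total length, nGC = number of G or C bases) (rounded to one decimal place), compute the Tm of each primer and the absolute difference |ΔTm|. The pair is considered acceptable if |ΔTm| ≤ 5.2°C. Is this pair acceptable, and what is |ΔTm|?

|ΔTm| = 5.8°C; the pair is not acceptable.

Forward: G+C = 11, N = 20 → Tm = 64.9 + 41·(11 − 16.4)/20 = 53.8°C.
Reverse: G+C = 9, N = 18 → Tm = 64.9 + 41·(9 − 16.4)/18 = 48.0°C.
|ΔTm| = |53.8 − 48.0| = 5.8°C, > 5.2°C.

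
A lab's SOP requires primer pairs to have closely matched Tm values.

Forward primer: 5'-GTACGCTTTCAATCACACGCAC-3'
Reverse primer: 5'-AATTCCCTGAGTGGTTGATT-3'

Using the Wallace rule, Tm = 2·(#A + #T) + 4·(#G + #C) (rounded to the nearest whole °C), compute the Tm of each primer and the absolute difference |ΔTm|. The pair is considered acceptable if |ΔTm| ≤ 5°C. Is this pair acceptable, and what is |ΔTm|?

|ΔTm| = 10°C; the pair is not acceptable.

Forward: A=6 T=5 G=3 C=8 → Tm = 2·11 + 4·11 = 66°C.
Reverse: A=4 T=8 G=5 C=3 → Tm = 2·12 + 4·8 = 56°C.
|ΔTm| = |66 − 56| = 10°C, > 5°C.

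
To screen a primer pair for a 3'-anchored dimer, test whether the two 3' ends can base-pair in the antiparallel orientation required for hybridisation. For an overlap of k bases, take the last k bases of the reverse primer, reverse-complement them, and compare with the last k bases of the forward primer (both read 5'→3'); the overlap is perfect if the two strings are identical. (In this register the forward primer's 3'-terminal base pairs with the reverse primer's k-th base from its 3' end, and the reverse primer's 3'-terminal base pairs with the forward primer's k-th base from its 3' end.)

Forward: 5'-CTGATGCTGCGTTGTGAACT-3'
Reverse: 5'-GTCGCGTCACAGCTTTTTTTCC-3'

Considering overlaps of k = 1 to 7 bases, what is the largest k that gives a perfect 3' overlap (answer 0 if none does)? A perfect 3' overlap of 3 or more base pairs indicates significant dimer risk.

Last 7 bases (5'→3') — forward …GTGAACT, reverse …TTTTTCC.
Reverse complement of the reverse primer's last 7 bases: GGAAAAA; its first k bases are the reverse complement of the reverse primer's last k bases, so a perfect k-base overlap needs the forward primer's last k bases to equal them.
Comparing (forward last k vs required): k=1: T vs G ✗; k=2: CT vs GG ✗; k=3: ACT vs GGA ✗; k=4: AACT vs GGAA ✗; k=5: GAACT vs GGAAA ✗; k=6: TGAACT vs GGAAAA ✗; k=7: GTGAACT vs GGAAAAA ✗.
No overlap length from 1 to 7 is perfect, so the longest perfect 3' overlap is 0.

Longest perfect overlap: 0 complementary base pairs; below the dimer-risk threshold (threshold 3).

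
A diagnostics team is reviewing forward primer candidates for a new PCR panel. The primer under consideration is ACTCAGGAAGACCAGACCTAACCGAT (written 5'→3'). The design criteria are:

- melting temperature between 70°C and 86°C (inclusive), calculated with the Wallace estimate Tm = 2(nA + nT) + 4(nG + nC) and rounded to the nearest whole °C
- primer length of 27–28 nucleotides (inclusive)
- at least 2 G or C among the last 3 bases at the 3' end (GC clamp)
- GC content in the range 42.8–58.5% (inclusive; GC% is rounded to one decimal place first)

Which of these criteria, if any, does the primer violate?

Base counts: A=10, T=3, G=5, C=8 (length 26).
Tm: Tm = 2·13 + 4·13 = 78°C ✓
length: length 26, outside 27–28 ✗
GC clamp: 3' end GAT has 1 G/C, need ≥2 ✗
GC content: GC 13/26 = 50.0% ✓

Fails: length, GC clamp.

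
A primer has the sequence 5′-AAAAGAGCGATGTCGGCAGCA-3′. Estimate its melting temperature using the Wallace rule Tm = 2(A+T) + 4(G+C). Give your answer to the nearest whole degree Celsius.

Base counts: A=8, T=2, G=7, C=4 (length 21).
Tm = 2·(8+2) + 4·(7+4) = 2·10 + 4·11 = 20 + 44 = 64°C.

64°C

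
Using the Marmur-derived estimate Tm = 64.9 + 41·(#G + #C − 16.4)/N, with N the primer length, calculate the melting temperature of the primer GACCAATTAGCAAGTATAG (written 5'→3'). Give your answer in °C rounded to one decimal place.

44.6°C

Base counts: A=8, T=4, G=4, C=3; G+C = 7, N = 19.
Tm = 64.9 + 41·(7 − 16.4)/19 = 64.9 + -385.40/19 = 44.6°C.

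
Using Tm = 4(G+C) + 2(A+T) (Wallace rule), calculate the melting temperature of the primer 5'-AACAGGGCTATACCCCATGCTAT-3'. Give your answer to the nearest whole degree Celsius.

Base counts: A=7, T=5, G=4, C=7 (length 23).
Tm = 2·(7+5) + 4·(4+7) = 2·12 + 4·11 = 24 + 44 = 68°C.

68°C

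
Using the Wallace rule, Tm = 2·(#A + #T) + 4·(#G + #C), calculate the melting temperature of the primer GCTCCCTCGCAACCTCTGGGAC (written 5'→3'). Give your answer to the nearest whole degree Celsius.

74°C

Base counts: A=3, T=4, G=5, C=10 (length 22).
Tm = 2·(3+4) + 4·(5+10) = 2·7 + 4·15 = 14 + 60 = 74°C.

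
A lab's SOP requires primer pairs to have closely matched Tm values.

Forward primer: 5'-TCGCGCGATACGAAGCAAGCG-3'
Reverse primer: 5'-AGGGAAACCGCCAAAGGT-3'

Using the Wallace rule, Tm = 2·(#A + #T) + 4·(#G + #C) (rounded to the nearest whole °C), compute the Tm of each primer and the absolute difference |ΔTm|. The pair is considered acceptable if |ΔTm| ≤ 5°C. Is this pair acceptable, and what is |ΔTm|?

|ΔTm| = 12°C; the pair is not acceptable.

Forward: A=6 T=2 G=7 C=6 → Tm = 2·8 + 4·13 = 68°C.
Reverse: A=7 T=1 G=6 C=4 → Tm = 2·8 + 4·10 = 56°C.
|ΔTm| = |68 − 56| = 12°C, > 5°C.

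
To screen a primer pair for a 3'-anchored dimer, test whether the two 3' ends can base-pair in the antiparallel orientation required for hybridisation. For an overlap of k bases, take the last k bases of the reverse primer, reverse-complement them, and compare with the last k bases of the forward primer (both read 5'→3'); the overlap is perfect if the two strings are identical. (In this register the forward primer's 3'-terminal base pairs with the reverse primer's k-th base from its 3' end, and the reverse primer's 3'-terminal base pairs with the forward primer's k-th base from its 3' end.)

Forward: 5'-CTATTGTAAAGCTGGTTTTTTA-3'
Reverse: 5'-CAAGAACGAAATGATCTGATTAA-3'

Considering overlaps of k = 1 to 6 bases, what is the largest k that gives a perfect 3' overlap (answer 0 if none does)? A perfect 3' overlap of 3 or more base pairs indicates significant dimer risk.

Longest perfect overlap: 3 complementary base pairs; significant dimer risk (threshold 3).

Last 6 bases (5'→3') — forward …TTTTTA, reverse …GATTAA.
Reverse complement of the reverse primer's last 6 bases: TTAATC; its first k bases are the reverse complement of the reverse primer's last k bases, so a perfect k-base overlap needs the forward primer's last k bases to equal them.
Comparing (forward last k vs required): k=1: A vs T ✗; k=2: TA vs TT ✗; k=3: TTA vs TTA ✓; k=4: TTTA vs TTAA ✗; k=5: TTTTA vs TTAAT ✗; k=6: TTTTTA vs TTAATC ✗.
Only k = 3 is perfect, so the longest perfect 3' overlap is 3.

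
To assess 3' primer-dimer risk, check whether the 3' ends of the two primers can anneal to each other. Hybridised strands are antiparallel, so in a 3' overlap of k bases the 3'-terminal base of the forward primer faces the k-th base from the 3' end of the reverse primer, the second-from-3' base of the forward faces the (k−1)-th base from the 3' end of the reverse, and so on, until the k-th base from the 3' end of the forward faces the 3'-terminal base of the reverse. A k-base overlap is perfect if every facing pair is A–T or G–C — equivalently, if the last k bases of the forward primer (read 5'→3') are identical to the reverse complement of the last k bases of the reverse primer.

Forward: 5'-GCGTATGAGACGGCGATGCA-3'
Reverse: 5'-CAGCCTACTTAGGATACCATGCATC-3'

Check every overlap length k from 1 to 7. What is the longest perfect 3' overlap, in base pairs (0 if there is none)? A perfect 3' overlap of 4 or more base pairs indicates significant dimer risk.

Longest perfect overlap: 6 complementary base pairs; significant dimer risk (threshold 4).

Last 7 bases (5'→3') — forward …CGATGCA, reverse …ATGCATC.
Reverse complement of the reverse primer's last 7 bases: GATGCAT; its first k bases are the reverse complement of the reverse primer's last k bases, so a perfect k-base overlap needs the forward primer's last k bases to equal them.
Comparing (forward last k vs required): k=1: A vs G ✗; k=2: CA vs GA ✗; k=3: GCA vs GAT ✗; k=4: TGCA vs GATG ✗; k=5: ATGCA vs GATGC ✗; k=6: GATGCA vs GATGCA ✓; k=7: CGATGCA vs GATGCAT ✗.
Only k = 6 is perfect, so the longest perfect 3' overlap is 6.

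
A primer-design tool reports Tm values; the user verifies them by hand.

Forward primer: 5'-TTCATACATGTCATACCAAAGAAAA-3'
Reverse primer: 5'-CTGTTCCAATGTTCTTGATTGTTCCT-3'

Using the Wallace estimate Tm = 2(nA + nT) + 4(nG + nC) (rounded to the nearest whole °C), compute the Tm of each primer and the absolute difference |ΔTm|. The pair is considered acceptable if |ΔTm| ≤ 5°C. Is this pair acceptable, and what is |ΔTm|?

Forward: A=12 T=6 G=2 C=5 → Tm = 2·18 + 4·7 = 64°C.
Reverse: A=3 T=13 G=4 C=6 → Tm = 2·16 + 4·10 = 72°C.
|ΔTm| = |64 − 72| = 8°C, > 5°C.

|ΔTm| = 8°C; the pair is not acceptable.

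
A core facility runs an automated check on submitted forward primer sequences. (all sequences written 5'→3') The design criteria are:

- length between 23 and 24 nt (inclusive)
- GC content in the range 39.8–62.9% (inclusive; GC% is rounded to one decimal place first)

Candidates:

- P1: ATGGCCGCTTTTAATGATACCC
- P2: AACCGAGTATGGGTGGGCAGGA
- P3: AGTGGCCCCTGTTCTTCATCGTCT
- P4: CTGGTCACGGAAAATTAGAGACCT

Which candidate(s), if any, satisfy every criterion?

P1 (22 nt, A=5 T=7 G=4 C=6): length 22, outside 23–24 ✗; GC 10/22 = 45.5% ✓ — fails.
P2 (22 nt, A=6 T=3 G=10 C=3): length 22, outside 23–24 ✗; GC 13/22 = 59.1% ✓ — fails.
P3 (24 nt, A=2 T=9 G=5 C=8): length 24 ✓; GC 13/24 = 54.2% ✓ — passes.
P4 (24 nt, A=8 T=5 G=6 C=5): length 24 ✓; GC 11/24 = 45.8% ✓ — passes.

P3 and P4.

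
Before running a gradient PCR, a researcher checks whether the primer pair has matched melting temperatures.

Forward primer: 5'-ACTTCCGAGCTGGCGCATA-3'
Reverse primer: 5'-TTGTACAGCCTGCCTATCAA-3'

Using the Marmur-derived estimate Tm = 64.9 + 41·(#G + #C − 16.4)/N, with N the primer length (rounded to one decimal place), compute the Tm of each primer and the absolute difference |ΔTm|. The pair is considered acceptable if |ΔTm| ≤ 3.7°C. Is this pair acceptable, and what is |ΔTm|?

|ΔTm| = 3.5°C; the pair is acceptable.

Forward: G+C = 11, N = 19 → Tm = 64.9 + 41·(11 − 16.4)/19 = 53.2°C.
Reverse: G+C = 9, N = 20 → Tm = 64.9 + 41·(9 − 16.4)/20 = 49.7°C.
|ΔTm| = |53.2 − 49.7| = 3.5°C, ≤ 3.7°C.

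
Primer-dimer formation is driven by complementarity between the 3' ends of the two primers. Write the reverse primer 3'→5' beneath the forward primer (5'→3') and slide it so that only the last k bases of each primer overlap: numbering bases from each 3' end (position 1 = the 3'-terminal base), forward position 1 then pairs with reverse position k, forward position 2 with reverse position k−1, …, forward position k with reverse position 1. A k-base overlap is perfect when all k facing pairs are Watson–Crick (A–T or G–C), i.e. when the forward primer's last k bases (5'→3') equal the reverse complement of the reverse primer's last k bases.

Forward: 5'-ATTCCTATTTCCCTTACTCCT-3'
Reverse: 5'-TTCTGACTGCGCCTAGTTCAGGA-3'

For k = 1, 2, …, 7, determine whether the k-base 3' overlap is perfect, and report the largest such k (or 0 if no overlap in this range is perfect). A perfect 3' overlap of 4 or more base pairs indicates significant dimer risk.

Longest perfect overlap: 4 complementary base pairs; significant dimer risk (threshold 4).

Last 7 bases (5'→3') — forward …TACTCCT, reverse …TTCAGGA.
Reverse complement of the reverse primer's last 7 bases: TCCTGAA; its first k bases are the reverse complement of the reverse primer's last k bases, so a perfect k-base overlap needs the forward primer's last k bases to equal them.
Comparing (forward last k vs required): k=1: T vs T ✓; k=2: CT vs TC ✗; k=3: CCT vs TCC ✗; k=4: TCCT vs TCCT ✓; k=5: CTCCT vs TCCTG ✗; k=6: ACTCCT vs TCCTGA ✗; k=7: TACTCCT vs TCCTGAA ✗.
Perfect overlaps at k = 1, 4; the largest is 4.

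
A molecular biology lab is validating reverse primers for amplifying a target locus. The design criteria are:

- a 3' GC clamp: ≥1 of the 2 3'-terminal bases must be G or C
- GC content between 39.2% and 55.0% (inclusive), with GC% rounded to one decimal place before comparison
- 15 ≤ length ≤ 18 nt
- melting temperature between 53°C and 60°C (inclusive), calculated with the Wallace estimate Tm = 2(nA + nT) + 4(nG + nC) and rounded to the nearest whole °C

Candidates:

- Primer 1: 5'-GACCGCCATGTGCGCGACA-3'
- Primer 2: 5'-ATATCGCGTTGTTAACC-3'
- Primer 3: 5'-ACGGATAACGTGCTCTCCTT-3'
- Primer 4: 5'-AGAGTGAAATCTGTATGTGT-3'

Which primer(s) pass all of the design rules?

Primer 1 (19 nt, A=4 T=2 G=6 C=7): 3' end CA has 1 G/C ✓; GC 13/19 = 68.4%, outside 39.2–55.0% ✗; length 19, outside 15–18 ✗; Tm = 2·6 + 4·13 = 64°C, outside 53–60°C ✗ — fails.
Primer 2 (17 nt, A=4 T=6 G=3 C=4): 3' end CC has 2 G/C ✓; GC 7/17 = 41.2% ✓; length 17 ✓; Tm = 2·10 + 4·7 = 48°C, outside 53–60°C ✗ — fails.
Primer 3 (20 nt, A=4 T=6 G=4 C=6): 3' end TT has 0 G/C, need ≥1 ✗; GC 10/20 = 50.0% ✓; length 20, outside 15–18 ✗; Tm = 2·10 + 4·10 = 60°C ✓ — fails.
Primer 4 (20 nt, A=6 T=7 G=6 C=1): 3' end GT has 1 G/C ✓; GC 7/20 = 35.0%, outside 39.2–55.0% ✗; length 20, outside 15–18 ✗; Tm = 2·13 + 4·7 = 54°C ✓ — fails.

None of the candidates satisfy all criteria.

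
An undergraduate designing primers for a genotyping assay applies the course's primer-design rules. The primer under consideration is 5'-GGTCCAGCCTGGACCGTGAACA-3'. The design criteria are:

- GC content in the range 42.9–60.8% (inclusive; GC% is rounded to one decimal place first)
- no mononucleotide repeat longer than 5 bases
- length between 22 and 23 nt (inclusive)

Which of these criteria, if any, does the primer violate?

Base counts: A=5, T=3, G=7, C=7 (length 22).
GC content: GC 14/22 = 63.6%, outside 42.9–60.8% ✗
homopolymer run: longest run = 2 ✓
length: length 22 ✓

Fails: GC content.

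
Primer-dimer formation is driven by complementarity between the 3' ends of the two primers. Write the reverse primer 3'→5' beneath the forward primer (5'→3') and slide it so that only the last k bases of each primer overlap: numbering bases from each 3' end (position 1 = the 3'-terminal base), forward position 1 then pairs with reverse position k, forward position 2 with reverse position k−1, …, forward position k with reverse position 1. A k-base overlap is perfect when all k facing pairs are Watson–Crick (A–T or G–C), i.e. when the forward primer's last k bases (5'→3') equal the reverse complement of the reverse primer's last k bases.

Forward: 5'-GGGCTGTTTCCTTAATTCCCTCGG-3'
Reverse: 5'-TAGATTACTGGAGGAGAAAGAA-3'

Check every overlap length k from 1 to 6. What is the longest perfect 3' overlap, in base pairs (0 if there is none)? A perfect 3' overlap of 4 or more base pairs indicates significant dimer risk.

Longest perfect overlap: 0 complementary base pairs; below the dimer-risk threshold (threshold 4).

Last 6 bases (5'→3') — forward …CCTCGG, reverse …AAAGAA.
Reverse complement of the reverse primer's last 6 bases: TTCTTT; its first k bases are the reverse complement of the reverse primer's last k bases, so a perfect k-base overlap needs the forward primer's last k bases to equal them.
Comparing (forward last k vs required): k=1: G vs T ✗; k=2: GG vs TT ✗; k=3: CGG vs TTC ✗; k=4: TCGG vs TTCT ✗; k=5: CTCGG vs TTCTT ✗; k=6: CCTCGG vs TTCTTT ✗.
No overlap length from 1 to 6 is perfect, so the longest perfect 3' overlap is 0.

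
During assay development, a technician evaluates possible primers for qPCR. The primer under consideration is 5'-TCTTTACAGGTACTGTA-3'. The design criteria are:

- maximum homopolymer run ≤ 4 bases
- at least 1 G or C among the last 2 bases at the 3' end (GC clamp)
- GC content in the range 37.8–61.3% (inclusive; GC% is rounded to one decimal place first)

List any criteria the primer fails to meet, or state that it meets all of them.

Fails: GC clamp, GC content.

Base counts: A=4, T=7, G=3, C=3 (length 17).
homopolymer run: longest run = 3 ✓
GC clamp: 3' end TA has 0 G/C, need ≥1 ✗
GC content: GC 6/17 = 35.3%, outside 37.8–61.3% ✗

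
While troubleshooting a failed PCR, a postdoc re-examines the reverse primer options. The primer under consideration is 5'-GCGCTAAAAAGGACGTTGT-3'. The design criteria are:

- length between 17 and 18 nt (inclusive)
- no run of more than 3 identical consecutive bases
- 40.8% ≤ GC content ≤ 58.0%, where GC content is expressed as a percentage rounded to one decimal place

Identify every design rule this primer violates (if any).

Base counts: A=6, T=4, G=6, C=3 (length 19).
length: length 19, outside 17–18 ✗
homopolymer run: longest run = 5, exceeds 3 ✗
GC content: GC 9/19 = 47.4% ✓

Fails: length, homopolymer run.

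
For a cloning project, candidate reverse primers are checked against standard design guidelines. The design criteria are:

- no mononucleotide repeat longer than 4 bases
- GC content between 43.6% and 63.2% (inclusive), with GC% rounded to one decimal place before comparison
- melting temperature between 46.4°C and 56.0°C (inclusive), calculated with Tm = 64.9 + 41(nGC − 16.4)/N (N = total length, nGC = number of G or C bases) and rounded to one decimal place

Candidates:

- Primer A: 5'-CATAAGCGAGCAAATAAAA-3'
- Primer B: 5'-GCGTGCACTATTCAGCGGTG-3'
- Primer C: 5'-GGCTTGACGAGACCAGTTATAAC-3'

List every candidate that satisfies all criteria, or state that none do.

Primer A (19 nt, A=11 T=2 G=3 C=3): longest run = 4 ✓; GC 6/19 = 31.6%, outside 43.6–63.2% ✗; Tm = 64.9 + 41·(6 − 16.4)/19 = 42.5°C, outside 46.4–56.0°C ✗ — fails.
Primer B (20 nt, A=3 T=5 G=7 C=5): longest run = 2 ✓; GC 12/20 = 60.0% ✓; Tm = 64.9 + 41·(12 − 16.4)/20 = 55.9°C ✓ — passes.
Primer C (23 nt, A=7 T=5 G=6 C=5): longest run = 2 ✓; GC 11/23 = 47.8% ✓; Tm = 64.9 + 41·(11 − 16.4)/23 = 55.3°C ✓ — passes.

Primer B and Primer C.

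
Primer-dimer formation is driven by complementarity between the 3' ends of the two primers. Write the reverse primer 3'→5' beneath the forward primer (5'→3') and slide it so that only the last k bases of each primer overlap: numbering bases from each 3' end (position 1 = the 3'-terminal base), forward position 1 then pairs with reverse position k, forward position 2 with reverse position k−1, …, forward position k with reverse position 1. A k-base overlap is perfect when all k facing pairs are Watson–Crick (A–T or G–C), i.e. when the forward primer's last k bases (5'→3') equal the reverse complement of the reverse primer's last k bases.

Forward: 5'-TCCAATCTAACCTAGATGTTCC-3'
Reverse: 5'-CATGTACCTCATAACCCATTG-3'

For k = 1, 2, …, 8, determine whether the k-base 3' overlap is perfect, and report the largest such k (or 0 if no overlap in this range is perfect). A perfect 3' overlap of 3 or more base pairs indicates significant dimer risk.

Longest perfect overlap: 1 complementary base pair; below the dimer-risk threshold (threshold 3).

Last 8 bases (5'→3') — forward …GATGTTCC, reverse …ACCCATTG.
Reverse complement of the reverse primer's last 8 bases: CAATGGGT; its first k bases are the reverse complement of the reverse primer's last k bases, so a perfect k-base overlap needs the forward primer's last k bases to equal them.
Comparing (forward last k vs required): k=1: C vs C ✓; k=2: CC vs CA ✗; k=3: TCC vs CAA ✗; k=4: TTCC vs CAAT ✗; k=5: GTTCC vs CAATG ✗; k=6: TGTTCC vs CAATGG ✗; k=7: ATGTTCC vs CAATGGG ✗; k=8: GATGTTCC vs CAATGGGT ✗.
Only k = 1 is perfect, so the longest perfect 3' overlap is 1.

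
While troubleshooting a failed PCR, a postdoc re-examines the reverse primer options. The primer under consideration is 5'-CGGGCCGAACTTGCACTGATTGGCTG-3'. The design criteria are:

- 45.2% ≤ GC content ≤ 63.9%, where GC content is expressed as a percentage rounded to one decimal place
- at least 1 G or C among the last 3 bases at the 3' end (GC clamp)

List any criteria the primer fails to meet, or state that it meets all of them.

Base counts: A=4, T=6, G=9, C=7 (length 26).
GC content: GC 16/26 = 61.5% ✓
GC clamp: 3' end CTG has 2 G/C ✓

Meets all criteria.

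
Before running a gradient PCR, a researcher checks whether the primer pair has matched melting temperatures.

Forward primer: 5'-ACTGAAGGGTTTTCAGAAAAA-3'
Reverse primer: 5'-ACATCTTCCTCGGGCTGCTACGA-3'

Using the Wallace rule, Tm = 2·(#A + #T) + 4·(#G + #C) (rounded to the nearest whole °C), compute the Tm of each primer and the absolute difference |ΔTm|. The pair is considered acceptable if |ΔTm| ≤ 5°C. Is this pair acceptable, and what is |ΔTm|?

Forward: A=9 T=5 G=5 C=2 → Tm = 2·14 + 4·7 = 56°C.
Reverse: A=4 T=6 G=5 C=8 → Tm = 2·10 + 4·13 = 72°C.
|ΔTm| = |56 − 72| = 16°C, > 5°C.

|ΔTm| = 16°C; the pair is not acceptable.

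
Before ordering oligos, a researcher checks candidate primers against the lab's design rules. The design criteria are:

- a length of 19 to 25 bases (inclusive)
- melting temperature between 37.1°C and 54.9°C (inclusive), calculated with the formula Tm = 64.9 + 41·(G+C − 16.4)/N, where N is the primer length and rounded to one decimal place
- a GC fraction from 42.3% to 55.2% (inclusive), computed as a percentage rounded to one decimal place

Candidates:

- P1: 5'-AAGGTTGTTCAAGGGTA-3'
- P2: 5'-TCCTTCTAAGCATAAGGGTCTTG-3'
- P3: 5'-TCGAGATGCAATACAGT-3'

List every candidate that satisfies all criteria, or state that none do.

P2 only.

P1 (17 nt, A=5 T=5 G=6 C=1): length 17, outside 19–25 ✗; Tm = 64.9 + 41·(7 − 16.4)/17 = 42.2°C ✓; GC 7/17 = 41.2%, outside 42.3–55.2% ✗ — fails.
P2 (23 nt, A=5 T=8 G=5 C=5): length 23 ✓; Tm = 64.9 + 41·(10 − 16.4)/23 = 53.5°C ✓; GC 10/23 = 43.5% ✓ — passes.
P3 (17 nt, A=6 T=4 G=4 C=3): length 17, outside 19–25 ✗; Tm = 64.9 + 41·(7 − 16.4)/17 = 42.2°C ✓; GC 7/17 = 41.2%, outside 42.3–55.2% ✗ — fails.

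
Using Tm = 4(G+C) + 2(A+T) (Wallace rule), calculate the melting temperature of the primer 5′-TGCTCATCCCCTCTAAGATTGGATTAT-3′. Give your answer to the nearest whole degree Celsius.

76°C

Base counts: A=6, T=10, G=4, C=7 (length 27).
Tm = 2·(6+10) + 4·(4+7) = 2·16 + 4·11 = 32 + 44 = 76°C.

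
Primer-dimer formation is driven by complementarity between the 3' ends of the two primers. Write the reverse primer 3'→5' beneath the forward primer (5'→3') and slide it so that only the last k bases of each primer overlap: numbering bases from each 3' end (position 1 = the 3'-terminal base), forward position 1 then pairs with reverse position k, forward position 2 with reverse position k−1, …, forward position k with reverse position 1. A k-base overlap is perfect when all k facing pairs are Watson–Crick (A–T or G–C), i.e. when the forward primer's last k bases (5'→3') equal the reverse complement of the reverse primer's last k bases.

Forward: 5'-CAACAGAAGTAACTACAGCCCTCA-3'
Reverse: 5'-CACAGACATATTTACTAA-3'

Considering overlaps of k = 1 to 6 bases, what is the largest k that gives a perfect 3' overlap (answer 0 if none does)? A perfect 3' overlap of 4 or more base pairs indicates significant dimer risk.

Longest perfect overlap: 0 complementary base pairs; below the dimer-risk threshold (threshold 4).

Last 6 bases (5'→3') — forward …CCCTCA, reverse …TACTAA.
Reverse complement of the reverse primer's last 6 bases: TTAGTA; its first k bases are the reverse complement of the reverse primer's last k bases, so a perfect k-base overlap needs the forward primer's last k bases to equal them.
Comparing (forward last k vs required): k=1: A vs T ✗; k=2: CA vs TT ✗; k=3: TCA vs TTA ✗; k=4: CTCA vs TTAG ✗; k=5: CCTCA vs TTAGT ✗; k=6: CCCTCA vs TTAGTA ✗.
No overlap length from 1 to 6 is perfect, so the longest perfect 3' overlap is 0.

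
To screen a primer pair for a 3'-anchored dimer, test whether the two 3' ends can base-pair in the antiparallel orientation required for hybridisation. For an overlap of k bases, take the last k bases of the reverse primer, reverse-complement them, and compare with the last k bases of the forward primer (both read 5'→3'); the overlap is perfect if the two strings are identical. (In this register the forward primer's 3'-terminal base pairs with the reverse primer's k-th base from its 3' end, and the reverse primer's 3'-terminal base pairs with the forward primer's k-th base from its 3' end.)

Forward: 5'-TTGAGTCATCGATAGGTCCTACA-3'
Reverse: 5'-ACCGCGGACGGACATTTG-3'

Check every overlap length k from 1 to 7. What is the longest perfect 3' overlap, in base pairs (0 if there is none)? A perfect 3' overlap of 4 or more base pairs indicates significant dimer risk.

Longest perfect overlap: 2 complementary base pairs; below the dimer-risk threshold (threshold 4).

Last 7 bases (5'→3') — forward …TCCTACA, reverse …ACATTTG.
Reverse complement of the reverse primer's last 7 bases: CAAATGT; its first k bases are the reverse complement of the reverse primer's last k bases, so a perfect k-base overlap needs the forward primer's last k bases to equal them.
Comparing (forward last k vs required): k=1: A vs C ✗; k=2: CA vs CA ✓; k=3: ACA vs CAA ✗; k=4: TACA vs CAAA ✗; k=5: CTACA vs CAAAT ✗; k=6: CCTACA vs CAAATG ✗; k=7: TCCTACA vs CAAATGT ✗.
Only k = 2 is perfect, so the longest perfect 3' overlap is 2.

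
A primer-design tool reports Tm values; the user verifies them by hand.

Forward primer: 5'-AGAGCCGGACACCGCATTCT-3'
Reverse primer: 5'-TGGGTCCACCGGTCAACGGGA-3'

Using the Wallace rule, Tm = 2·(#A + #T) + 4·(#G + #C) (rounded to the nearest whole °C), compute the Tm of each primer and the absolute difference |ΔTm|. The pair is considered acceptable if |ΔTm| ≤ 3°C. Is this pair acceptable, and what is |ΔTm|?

Forward: A=5 T=3 G=5 C=7 → Tm = 2·8 + 4·12 = 64°C.
Reverse: A=4 T=3 G=8 C=6 → Tm = 2·7 + 4·14 = 70°C.
|ΔTm| = |64 − 70| = 6°C, > 3°C.

|ΔTm| = 6°C; the pair is not acceptable.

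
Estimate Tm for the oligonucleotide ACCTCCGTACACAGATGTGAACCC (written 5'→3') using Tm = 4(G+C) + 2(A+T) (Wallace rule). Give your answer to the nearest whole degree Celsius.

Base counts: A=7, T=4, G=4, C=9 (length 24).
Tm = 2·(7+4) + 4·(4+9) = 2·11 + 4·13 = 22 + 52 = 74°C.

74°C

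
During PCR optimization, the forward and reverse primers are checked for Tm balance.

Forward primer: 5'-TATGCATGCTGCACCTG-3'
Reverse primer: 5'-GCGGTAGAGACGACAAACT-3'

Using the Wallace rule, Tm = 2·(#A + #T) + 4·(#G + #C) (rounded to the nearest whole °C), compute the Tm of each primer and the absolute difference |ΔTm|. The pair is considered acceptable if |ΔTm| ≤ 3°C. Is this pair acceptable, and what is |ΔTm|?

|ΔTm| = 6°C; the pair is not acceptable.

Forward: A=3 T=5 G=4 C=5 → Tm = 2·8 + 4·9 = 52°C.
Reverse: A=7 T=2 G=6 C=4 → Tm = 2·9 + 4·10 = 58°C.
|ΔTm| = |52 − 58| = 6°C, > 3°C.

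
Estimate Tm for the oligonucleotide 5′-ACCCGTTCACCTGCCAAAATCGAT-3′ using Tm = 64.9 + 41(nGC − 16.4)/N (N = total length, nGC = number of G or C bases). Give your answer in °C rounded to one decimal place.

Base counts: A=7, T=5, G=3, C=9; G+C = 12, N = 24.
Tm = 64.9 + 41·(12 − 16.4)/24 = 64.9 + -180.40/24 = 57.4°C.

57.4°C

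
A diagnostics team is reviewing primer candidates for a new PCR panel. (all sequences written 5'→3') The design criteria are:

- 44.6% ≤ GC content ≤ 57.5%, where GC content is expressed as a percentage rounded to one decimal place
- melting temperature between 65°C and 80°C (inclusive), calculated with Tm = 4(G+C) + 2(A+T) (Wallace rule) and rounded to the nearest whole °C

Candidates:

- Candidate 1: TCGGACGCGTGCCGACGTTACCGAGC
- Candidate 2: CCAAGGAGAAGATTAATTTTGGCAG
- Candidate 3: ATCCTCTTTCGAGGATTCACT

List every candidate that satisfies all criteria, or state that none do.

None of the candidates satisfy all criteria.

Candidate 1 (26 nt, A=4 T=4 G=9 C=9): GC 18/26 = 69.2%, outside 44.6–57.5% ✗; Tm = 2·8 + 4·18 = 88°C, outside 65–80°C ✗ — fails.
Candidate 2 (25 nt, A=9 T=6 G=7 C=3): GC 10/25 = 40.0%, outside 44.6–57.5% ✗; Tm = 2·15 + 4·10 = 70°C ✓ — fails.
Candidate 3 (21 nt, A=4 T=8 G=3 C=6): GC 9/21 = 42.9%, outside 44.6–57.5% ✗; Tm = 2·12 + 4·9 = 60°C, outside 65–80°C ✗ — fails.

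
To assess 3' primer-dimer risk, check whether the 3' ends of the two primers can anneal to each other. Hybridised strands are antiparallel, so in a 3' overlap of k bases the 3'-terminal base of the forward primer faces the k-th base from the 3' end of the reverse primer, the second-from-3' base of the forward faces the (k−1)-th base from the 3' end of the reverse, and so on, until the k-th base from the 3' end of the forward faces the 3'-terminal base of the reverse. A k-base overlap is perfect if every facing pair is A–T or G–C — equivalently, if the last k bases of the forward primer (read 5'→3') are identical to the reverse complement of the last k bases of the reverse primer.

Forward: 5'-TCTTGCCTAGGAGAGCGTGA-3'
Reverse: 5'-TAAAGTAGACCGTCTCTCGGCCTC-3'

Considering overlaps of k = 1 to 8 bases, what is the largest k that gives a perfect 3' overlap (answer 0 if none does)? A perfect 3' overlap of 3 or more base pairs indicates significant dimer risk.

Last 8 bases (5'→3') — forward …GAGCGTGA, reverse …TCGGCCTC.
Reverse complement of the reverse primer's last 8 bases: GAGGCCGA; its first k bases are the reverse complement of the reverse primer's last k bases, so a perfect k-base overlap needs the forward primer's last k bases to equal them.
Comparing (forward last k vs required): k=1: A vs G ✗; k=2: GA vs GA ✓; k=3: TGA vs GAG ✗; k=4: GTGA vs GAGG ✗; k=5: CGTGA vs GAGGC ✗; k=6: GCGTGA vs GAGGCC ✗; k=7: AGCGTGA vs GAGGCCG ✗; k=8: GAGCGTGA vs GAGGCCGA ✗.
Only k = 2 is perfect, so the longest perfect 3' overlap is 2.

Longest perfect overlap: 2 complementary base pairs; below the dimer-risk threshold (threshold 3).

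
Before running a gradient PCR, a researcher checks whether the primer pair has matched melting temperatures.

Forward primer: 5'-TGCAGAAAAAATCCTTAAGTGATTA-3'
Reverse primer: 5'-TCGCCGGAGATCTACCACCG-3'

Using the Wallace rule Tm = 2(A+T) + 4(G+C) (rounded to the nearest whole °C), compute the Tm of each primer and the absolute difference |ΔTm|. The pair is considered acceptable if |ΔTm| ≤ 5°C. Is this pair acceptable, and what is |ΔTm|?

Forward: A=11 T=7 G=4 C=3 → Tm = 2·18 + 4·7 = 64°C.
Reverse: A=4 T=3 G=5 C=8 → Tm = 2·7 + 4·13 = 66°C.
|ΔTm| = |64 − 66| = 2°C, ≤ 5°C.

|ΔTm| = 2°C; the pair is acceptable.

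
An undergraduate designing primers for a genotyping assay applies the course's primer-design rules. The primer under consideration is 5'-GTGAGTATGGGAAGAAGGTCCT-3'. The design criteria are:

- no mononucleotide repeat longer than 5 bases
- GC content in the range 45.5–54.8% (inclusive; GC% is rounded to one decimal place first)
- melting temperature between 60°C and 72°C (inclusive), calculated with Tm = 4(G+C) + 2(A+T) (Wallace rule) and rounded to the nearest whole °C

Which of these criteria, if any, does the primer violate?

Base counts: A=6, T=5, G=9, C=2 (length 22).
homopolymer run: longest run = 3 ✓
GC content: GC 11/22 = 50.0% ✓
Tm: Tm = 2·11 + 4·11 = 66°C ✓

Meets all criteria.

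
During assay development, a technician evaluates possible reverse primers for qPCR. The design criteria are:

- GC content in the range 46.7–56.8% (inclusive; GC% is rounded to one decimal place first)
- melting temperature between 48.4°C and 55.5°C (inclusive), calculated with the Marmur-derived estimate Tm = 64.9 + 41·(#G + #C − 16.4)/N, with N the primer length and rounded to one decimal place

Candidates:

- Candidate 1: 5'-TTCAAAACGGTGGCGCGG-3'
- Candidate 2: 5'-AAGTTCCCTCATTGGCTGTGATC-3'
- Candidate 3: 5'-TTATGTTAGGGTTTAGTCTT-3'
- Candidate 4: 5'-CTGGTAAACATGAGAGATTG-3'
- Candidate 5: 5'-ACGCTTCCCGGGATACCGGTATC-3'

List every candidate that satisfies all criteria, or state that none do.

Candidate 1 (18 nt, A=4 T=3 G=7 C=4): GC 11/18 = 61.1%, outside 46.7–56.8% ✗; Tm = 64.9 + 41·(11 − 16.4)/18 = 52.6°C ✓ — fails.
Candidate 2 (23 nt, A=4 T=8 G=5 C=6): GC 11/23 = 47.8% ✓; Tm = 64.9 + 41·(11 − 16.4)/23 = 55.3°C ✓ — passes.
Candidate 3 (20 nt, A=3 T=11 G=5 C=1): GC 6/20 = 30.0%, outside 46.7–56.8% ✗; Tm = 64.9 + 41·(6 − 16.4)/20 = 43.6°C, outside 48.4–55.5°C ✗ — fails.
Candidate 4 (20 nt, A=7 T=5 G=6 C=2): GC 8/20 = 40.0%, outside 46.7–56.8% ✗; Tm = 64.9 + 41·(8 − 16.4)/20 = 47.7°C, outside 48.4–55.5°C ✗ — fails.
Candidate 5 (23 nt, A=4 T=5 G=6 C=8): GC 14/23 = 60.9%, outside 46.7–56.8% ✗; Tm = 64.9 + 41·(14 − 16.4)/23 = 60.6°C, outside 48.4–55.5°C ✗ — fails.

Candidate 2 only.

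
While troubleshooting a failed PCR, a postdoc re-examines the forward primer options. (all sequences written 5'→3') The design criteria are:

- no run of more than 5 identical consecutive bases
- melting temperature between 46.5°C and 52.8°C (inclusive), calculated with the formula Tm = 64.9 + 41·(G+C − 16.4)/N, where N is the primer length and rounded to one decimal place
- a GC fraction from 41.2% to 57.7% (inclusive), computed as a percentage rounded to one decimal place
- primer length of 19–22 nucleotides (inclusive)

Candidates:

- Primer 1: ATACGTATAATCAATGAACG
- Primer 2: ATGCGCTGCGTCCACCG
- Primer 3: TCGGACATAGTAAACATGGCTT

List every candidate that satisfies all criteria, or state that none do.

None of the candidates satisfy all criteria.

Primer 1 (20 nt, A=9 T=5 G=3 C=3): longest run = 2 ✓; Tm = 64.9 + 41·(6 − 16.4)/20 = 43.6°C, outside 46.5–52.8°C ✗; GC 6/20 = 30.0%, outside 41.2–57.7% ✗; length 20 ✓ — fails.
Primer 2 (17 nt, A=2 T=3 G=5 C=7): longest run = 2 ✓; Tm = 64.9 + 41·(12 − 16.4)/17 = 54.3°C, outside 46.5–52.8°C ✗; GC 12/17 = 70.6%, outside 41.2–57.7% ✗; length 17, outside 19–22 ✗ — fails.
Primer 3 (22 nt, A=7 T=6 G=5 C=4): longest run = 3 ✓; Tm = 64.9 + 41·(9 − 16.4)/22 = 51.1°C ✓; GC 9/22 = 40.9%, outside 41.2–57.7% ✗; length 22 ✓ — fails.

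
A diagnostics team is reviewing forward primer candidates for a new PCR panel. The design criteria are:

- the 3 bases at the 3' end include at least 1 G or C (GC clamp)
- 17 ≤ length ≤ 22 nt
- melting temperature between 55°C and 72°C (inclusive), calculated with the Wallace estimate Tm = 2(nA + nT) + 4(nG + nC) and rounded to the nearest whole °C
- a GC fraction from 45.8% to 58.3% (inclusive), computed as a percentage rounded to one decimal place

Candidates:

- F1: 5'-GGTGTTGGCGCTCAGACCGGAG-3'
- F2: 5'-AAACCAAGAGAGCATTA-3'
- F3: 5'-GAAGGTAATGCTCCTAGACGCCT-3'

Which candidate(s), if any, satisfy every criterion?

None of the candidates satisfy all criteria.

F1 (22 nt, A=3 T=4 G=10 C=5): 3' end GAG has 2 G/C ✓; length 22 ✓; Tm = 2·7 + 4·15 = 74°C, outside 55–72°C ✗; GC 15/22 = 68.2%, outside 45.8–58.3% ✗ — fails.
F2 (17 nt, A=9 T=2 G=3 C=3): 3' end TTA has 0 G/C, need ≥1 ✗; length 17 ✓; Tm = 2·11 + 4·6 = 46°C, outside 55–72°C ✗; GC 6/17 = 35.3%, outside 45.8–58.3% ✗ — fails.
F3 (23 nt, A=6 T=5 G=6 C=6): 3' end CCT has 2 G/C ✓; length 23, outside 17–22 ✗; Tm = 2·11 + 4·12 = 70°C ✓; GC 12/23 = 52.2% ✓ — fails.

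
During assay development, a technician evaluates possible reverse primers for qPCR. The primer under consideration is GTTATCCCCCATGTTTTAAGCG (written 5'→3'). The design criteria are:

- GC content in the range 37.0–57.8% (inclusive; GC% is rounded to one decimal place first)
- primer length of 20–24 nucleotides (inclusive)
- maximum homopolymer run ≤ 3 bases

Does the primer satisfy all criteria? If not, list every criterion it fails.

Fails: homopolymer run.

Base counts: A=4, T=8, G=4, C=6 (length 22).
GC content: GC 10/22 = 45.5% ✓
length: length 22 ✓
homopolymer run: longest run = 5, exceeds 3 ✗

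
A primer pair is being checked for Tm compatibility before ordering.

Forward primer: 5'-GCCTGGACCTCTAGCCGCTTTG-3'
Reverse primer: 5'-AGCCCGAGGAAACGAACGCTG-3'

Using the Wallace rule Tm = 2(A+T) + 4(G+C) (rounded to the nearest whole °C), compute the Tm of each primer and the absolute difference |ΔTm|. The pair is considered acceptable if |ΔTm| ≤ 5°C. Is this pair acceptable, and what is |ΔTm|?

Forward: A=2 T=6 G=6 C=8 → Tm = 2·8 + 4·14 = 72°C.
Reverse: A=7 T=1 G=7 C=6 → Tm = 2·8 + 4·13 = 68°C.
|ΔTm| = |72 − 68| = 4°C, ≤ 5°C.

|ΔTm| = 4°C; the pair is acceptable.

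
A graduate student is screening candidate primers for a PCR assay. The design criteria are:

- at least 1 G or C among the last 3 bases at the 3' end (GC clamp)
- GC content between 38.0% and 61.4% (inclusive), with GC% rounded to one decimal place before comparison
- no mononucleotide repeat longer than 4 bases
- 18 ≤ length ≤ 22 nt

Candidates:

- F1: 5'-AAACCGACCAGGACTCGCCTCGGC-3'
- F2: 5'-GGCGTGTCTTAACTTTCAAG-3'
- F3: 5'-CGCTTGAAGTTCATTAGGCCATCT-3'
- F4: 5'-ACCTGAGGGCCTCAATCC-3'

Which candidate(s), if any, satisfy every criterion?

F2 and F4.

F1 (24 nt, A=6 T=2 G=6 C=10): 3' end GGC has 3 G/C ✓; GC 16/24 = 66.7%, outside 38.0–61.4% ✗; longest run = 3 ✓; length 24, outside 18–22 ✗ — fails.
F2 (20 nt, A=4 T=7 G=5 C=4): 3' end AAG has 1 G/C ✓; GC 9/20 = 45.0% ✓; longest run = 3 ✓; length 20 ✓ — passes.
F3 (24 nt, A=5 T=8 G=5 C=6): 3' end TCT has 1 G/C ✓; GC 11/24 = 45.8% ✓; longest run = 2 ✓; length 24, outside 18–22 ✗ — fails.
F4 (18 nt, A=4 T=3 G=4 C=7): 3' end TCC has 2 G/C ✓; GC 11/18 = 61.1% ✓; longest run = 3 ✓; length 18 ✓ — passes.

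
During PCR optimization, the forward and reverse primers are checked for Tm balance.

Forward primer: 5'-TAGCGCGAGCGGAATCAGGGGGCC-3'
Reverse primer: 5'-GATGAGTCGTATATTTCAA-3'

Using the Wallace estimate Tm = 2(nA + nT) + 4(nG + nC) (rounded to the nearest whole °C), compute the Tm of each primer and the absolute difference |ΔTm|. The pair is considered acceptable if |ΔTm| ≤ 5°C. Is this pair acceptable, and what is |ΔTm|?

|ΔTm| = 32°C; the pair is not acceptable.

Forward: A=5 T=2 G=11 C=6 → Tm = 2·7 + 4·17 = 82°C.
Reverse: A=6 T=7 G=4 C=2 → Tm = 2·13 + 4·6 = 50°C.
|ΔTm| = |82 − 50| = 32°C, > 5°C.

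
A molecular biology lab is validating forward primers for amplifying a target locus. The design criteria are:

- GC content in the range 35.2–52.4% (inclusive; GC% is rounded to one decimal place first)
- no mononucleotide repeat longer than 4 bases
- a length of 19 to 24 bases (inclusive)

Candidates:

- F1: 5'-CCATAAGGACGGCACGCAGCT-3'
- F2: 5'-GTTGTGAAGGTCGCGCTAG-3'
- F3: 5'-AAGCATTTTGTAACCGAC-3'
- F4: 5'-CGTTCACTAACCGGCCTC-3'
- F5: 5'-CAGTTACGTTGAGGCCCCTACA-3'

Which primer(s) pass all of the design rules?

F1 (21 nt, A=6 T=2 G=6 C=7): GC 13/21 = 61.9%, outside 35.2–52.4% ✗; longest run = 2 ✓; length 21 ✓ — fails.
F2 (19 nt, A=3 T=5 G=8 C=3): GC 11/19 = 57.9%, outside 35.2–52.4% ✗; longest run = 2 ✓; length 19 ✓ — fails.
F3 (18 nt, A=6 T=5 G=3 C=4): GC 7/18 = 38.9% ✓; longest run = 4 ✓; length 18, outside 19–24 ✗ — fails.
F4 (18 nt, A=3 T=4 G=3 C=8): GC 11/18 = 61.1%, outside 35.2–52.4% ✗; longest run = 2 ✓; length 18, outside 19–24 ✗ — fails.
F5 (22 nt, A=5 T=5 G=5 C=7): GC 12/22 = 54.5%, outside 35.2–52.4% ✗; longest run = 4 ✓; length 22 ✓ — fails.

None of the candidates satisfy all criteria.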